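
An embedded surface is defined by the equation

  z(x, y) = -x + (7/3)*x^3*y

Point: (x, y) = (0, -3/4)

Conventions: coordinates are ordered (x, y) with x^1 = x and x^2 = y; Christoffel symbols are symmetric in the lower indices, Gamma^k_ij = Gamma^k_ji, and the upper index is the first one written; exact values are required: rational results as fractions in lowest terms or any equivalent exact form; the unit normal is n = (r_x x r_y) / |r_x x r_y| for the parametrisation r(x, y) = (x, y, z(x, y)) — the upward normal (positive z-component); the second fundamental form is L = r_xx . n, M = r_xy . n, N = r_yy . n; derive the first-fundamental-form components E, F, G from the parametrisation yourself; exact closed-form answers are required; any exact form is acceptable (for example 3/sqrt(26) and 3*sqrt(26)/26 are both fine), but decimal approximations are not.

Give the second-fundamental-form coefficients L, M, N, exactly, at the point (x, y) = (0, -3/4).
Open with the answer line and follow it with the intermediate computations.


Answer: L = 0, M = 0, N = 0

z_x = -1, z_y = 0, z_xx = 0, z_xy = 0, z_yy = 0
E = 2, F = 0, G = 1; answer radicand W^2 = 2
unnormalised second-form numerators: l = 0, m = 0, n = 0; L = l/sqrt(2), and similarly M = m/sqrt(W^2), N = n/sqrt(W^2)


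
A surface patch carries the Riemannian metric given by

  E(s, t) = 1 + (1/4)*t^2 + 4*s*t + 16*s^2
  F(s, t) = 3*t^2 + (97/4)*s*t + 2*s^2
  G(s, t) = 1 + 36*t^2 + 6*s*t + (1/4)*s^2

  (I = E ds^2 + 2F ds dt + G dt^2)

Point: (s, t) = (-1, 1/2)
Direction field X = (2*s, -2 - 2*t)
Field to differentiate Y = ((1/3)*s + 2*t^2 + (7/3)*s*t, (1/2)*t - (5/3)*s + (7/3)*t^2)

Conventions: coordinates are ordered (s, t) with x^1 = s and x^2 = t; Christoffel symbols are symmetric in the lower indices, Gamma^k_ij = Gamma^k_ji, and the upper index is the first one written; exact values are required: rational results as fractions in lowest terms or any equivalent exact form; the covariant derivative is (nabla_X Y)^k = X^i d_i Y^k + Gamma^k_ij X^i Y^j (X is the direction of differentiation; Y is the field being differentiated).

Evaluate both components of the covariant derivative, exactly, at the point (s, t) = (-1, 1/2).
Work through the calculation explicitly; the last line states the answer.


E = 241/16, F = -75/8, G = 29/4 at the point
E_s = -30, E_t = -15/4, F_s = 65/8, F_t = -85/4, G_s = 5/2, G_t = 30
EG - F^2 = 341/16;  g^inv = (16/341) * [[29/4, 75/8], [75/8, 241/16]]
first-kind symbols [ij,l] = (1/2)(d_i g_jl + d_j g_il - d_l g_ij): [ss,s] = E_s/2 = -15, [ss,t] = F_s - E_t/2 = 10, [st,s] = E_t/2 = -15/8, [st,t] = G_s/2 = 5/4, [tt,s] = F_t - G_s/2 = -45/2, [tt,t] = G_t/2 = 15
Gamma^s_ij = (G*[ij,s] - F*[ij,t])/(EG - F^2), Gamma^t_ij = (E*[ij,t] - F*[ij,s])/(EG - F^2)
Gamma_sss = -240/341, Gamma_sst = -30/341, Gamma_stt = -360/341, Gamma_tss = 160/341, Gamma_tst = 20/341, Gamma_ttt = 240/341
X = (-2, -3), Y = (-1, 5/2) at the point

Answer: (nabla_X Y)^s = 1598/341, (nabla_X Y)^t = -19691/2046


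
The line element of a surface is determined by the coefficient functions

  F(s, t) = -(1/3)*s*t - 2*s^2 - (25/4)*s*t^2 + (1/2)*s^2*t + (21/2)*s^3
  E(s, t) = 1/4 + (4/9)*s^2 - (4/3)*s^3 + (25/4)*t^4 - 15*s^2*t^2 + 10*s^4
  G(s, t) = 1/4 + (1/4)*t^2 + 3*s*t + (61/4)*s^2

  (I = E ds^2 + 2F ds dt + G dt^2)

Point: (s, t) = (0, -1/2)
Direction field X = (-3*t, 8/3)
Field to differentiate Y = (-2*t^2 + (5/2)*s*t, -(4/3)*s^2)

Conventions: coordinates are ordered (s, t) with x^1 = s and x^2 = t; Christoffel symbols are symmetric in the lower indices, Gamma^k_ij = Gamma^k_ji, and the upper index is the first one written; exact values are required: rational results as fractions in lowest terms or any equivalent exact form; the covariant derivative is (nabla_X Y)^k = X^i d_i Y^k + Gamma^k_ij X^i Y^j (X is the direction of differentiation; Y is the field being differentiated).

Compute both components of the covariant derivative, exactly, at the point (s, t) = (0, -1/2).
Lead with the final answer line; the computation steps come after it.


Answer: (nabla_X Y)^s = 2201/328, (nabla_X Y)^t = 14/5

E = 41/64, F = 0, G = 5/16 at the point
E_s = 0, E_t = -25/8, F_s = -67/48, F_t = 0, G_s = -3/2, G_t = -1/4
EG - F^2 = 205/1024;  g^inv = (1024/205) * [[5/16, 0], [0, 41/64]]
first-kind symbols [ij,l] = (1/2)(d_i g_jl + d_j g_il - d_l g_ij): [ss,s] = E_s/2 = 0, [ss,t] = F_s - E_t/2 = 1/6, [st,s] = E_t/2 = -25/16, [st,t] = G_s/2 = -3/4, [tt,s] = F_t - G_s/2 = 3/4, [tt,t] = G_t/2 = -1/8
Gamma^s_ij = (G*[ij,s] - F*[ij,t])/(EG - F^2), Gamma^t_ij = (E*[ij,t] - F*[ij,s])/(EG - F^2)
Gamma_sss = 0, Gamma_sst = -100/41, Gamma_stt = 48/41, Gamma_tss = 8/15, Gamma_tst = -12/5, Gamma_ttt = -2/5
X = (3/2, 8/3), Y = (-1/2, 0) at the point


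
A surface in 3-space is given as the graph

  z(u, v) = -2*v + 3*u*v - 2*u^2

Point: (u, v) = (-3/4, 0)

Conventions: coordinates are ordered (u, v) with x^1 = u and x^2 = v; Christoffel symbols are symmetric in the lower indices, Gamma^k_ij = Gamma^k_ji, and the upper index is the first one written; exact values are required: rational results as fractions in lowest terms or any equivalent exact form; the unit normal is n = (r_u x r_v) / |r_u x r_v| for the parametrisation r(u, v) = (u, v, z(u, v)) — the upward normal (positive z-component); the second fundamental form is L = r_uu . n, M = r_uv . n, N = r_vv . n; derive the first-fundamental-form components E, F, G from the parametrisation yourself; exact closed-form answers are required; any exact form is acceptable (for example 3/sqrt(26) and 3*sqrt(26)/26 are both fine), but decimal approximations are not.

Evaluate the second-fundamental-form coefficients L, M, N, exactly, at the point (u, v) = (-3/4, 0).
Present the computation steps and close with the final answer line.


z_u = 3, z_v = -17/4, z_uu = -4, z_uv = 3, z_vv = 0
E = 10, F = -51/4, G = 305/16; answer radicand W^2 = 449/16
unnormalised second-form numerators: l = -4, m = 3, n = 0; L = l/sqrt(449/16), and similarly M = m/sqrt(W^2), N = n/sqrt(W^2)

Answer: L = -16*sqrt(449)/449, M = 12*sqrt(449)/449, N = 0


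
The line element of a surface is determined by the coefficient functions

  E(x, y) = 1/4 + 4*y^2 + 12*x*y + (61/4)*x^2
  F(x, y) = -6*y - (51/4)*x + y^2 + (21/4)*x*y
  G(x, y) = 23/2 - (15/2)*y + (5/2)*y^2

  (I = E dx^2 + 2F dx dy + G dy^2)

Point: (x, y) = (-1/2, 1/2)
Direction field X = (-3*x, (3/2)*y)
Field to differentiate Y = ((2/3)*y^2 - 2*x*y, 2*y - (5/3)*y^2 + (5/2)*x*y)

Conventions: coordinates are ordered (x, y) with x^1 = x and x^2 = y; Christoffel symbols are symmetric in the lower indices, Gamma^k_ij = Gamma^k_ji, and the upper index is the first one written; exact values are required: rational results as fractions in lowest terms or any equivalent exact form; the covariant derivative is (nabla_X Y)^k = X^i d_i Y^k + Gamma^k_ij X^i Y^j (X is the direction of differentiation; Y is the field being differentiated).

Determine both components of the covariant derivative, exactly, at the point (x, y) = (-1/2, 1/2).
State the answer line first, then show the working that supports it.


Answer: (nabla_X Y)^x = -46005/24424, (nabla_X Y)^y = 13637/24424

E = 33/16, F = 37/16, G = 67/8 at the point
E_x = -37/4, E_y = -2, F_x = -81/8, F_y = -61/8, G_x = 0, G_y = -5
EG - F^2 = 3053/256;  g^inv = (256/3053) * [[67/8, -37/16], [-37/16, 33/16]]
first-kind symbols [ij,l] = (1/2)(d_i g_jl + d_j g_il - d_l g_ij): [xx,x] = E_x/2 = -37/8, [xx,y] = F_x - E_y/2 = -73/8, [xy,x] = E_y/2 = -1, [xy,y] = G_x/2 = 0, [yy,x] = F_y - G_x/2 = -61/8, [yy,y] = G_y/2 = -5/2
Gamma^x_ij = (G*[ij,x] - F*[ij,y])/(EG - F^2), Gamma^y_ij = (E*[ij,y] - F*[ij,x])/(EG - F^2)
Gamma_xxx = -4514/3053, Gamma_xxy = -2144/3053, Gamma_xyy = -14868/3053, Gamma_yxx = -2080/3053, Gamma_yxy = 592/3053, Gamma_yyy = 3194/3053
X = (3/2, 3/4), Y = (2/3, -1/24) at the point


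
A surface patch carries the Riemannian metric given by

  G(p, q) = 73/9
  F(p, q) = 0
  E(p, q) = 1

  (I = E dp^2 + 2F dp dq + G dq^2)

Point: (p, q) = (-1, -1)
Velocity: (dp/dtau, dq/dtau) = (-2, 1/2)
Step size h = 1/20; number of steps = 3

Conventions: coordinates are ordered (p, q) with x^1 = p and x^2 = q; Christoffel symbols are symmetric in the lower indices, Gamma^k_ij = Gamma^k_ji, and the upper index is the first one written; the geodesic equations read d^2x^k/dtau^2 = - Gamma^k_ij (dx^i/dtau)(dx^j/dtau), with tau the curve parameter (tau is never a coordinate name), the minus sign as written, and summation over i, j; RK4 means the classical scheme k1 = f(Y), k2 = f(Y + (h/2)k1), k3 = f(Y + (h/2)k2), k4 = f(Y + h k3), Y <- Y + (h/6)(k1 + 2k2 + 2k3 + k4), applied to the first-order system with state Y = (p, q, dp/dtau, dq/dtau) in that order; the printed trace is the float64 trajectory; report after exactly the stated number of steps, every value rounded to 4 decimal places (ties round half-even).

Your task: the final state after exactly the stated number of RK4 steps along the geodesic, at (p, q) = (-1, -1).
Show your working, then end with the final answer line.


f(Y) = (dp/dtau, dq/dtau, -Gamma^p_ij Y'^i Y'^j, -Gamma^q_ij Y'^i Y'^j) with the Gammas evaluated at the stage position; h = 0.050000; intermediate values shown to 6 dp
step 0: p = -1.0000, q = -1.0000, dp/dtau = -2.0000, dq/dtau = 0.5000
step 1:
  k1: at (p, q) = (-1.000000, -1.000000), (dp/dtau, dq/dtau) = (-2.000000, 0.500000); Gamma_ppp = 0.000000, Gamma_ppq = 0.000000, Gamma_pqq = 0.000000, Gamma_qpp = 0.000000, Gamma_qpq = 0.000000, Gamma_qqq = 0.000000; k1 = (-2.000000, 0.500000, 0.000000, 0.000000)
  k2: at (p, q) = (-1.050000, -0.987500), (dp/dtau, dq/dtau) = (-2.000000, 0.500000); Gamma_ppp = 0.000000, Gamma_ppq = 0.000000, Gamma_pqq = 0.000000, Gamma_qpp = 0.000000, Gamma_qpq = 0.000000, Gamma_qqq = 0.000000; k2 = (-2.000000, 0.500000, 0.000000, 0.000000)
  k3: at (p, q) = (-1.050000, -0.987500), (dp/dtau, dq/dtau) = (-2.000000, 0.500000); Gamma_ppp = 0.000000, Gamma_ppq = 0.000000, Gamma_pqq = 0.000000, Gamma_qpp = 0.000000, Gamma_qpq = 0.000000, Gamma_qqq = 0.000000; k3 = (-2.000000, 0.500000, 0.000000, 0.000000)
  k4: at (p, q) = (-1.100000, -0.975000), (dp/dtau, dq/dtau) = (-2.000000, 0.500000); Gamma_ppp = 0.000000, Gamma_ppq = 0.000000, Gamma_pqq = 0.000000, Gamma_qpp = 0.000000, Gamma_qpq = 0.000000, Gamma_qqq = 0.000000; k4 = (-2.000000, 0.500000, 0.000000, 0.000000)
  Y <- Y + (h/6)(k1 + 2k2 + 2k3 + k4): p = -1.1000, q = -0.9750, dp/dtau = -2.0000, dq/dtau = 0.5000
step 2:
  k1: at (p, q) = (-1.100000, -0.975000), (dp/dtau, dq/dtau) = (-2.000000, 0.500000); Gamma_ppp = 0.000000, Gamma_ppq = 0.000000, Gamma_pqq = 0.000000, Gamma_qpp = 0.000000, Gamma_qpq = 0.000000, Gamma_qqq = 0.000000; k1 = (-2.000000, 0.500000, 0.000000, 0.000000)
  k2: at (p, q) = (-1.150000, -0.962500), (dp/dtau, dq/dtau) = (-2.000000, 0.500000); Gamma_ppp = 0.000000, Gamma_ppq = 0.000000, Gamma_pqq = 0.000000, Gamma_qpp = 0.000000, Gamma_qpq = 0.000000, Gamma_qqq = 0.000000; k2 = (-2.000000, 0.500000, 0.000000, 0.000000)
  k3: at (p, q) = (-1.150000, -0.962500), (dp/dtau, dq/dtau) = (-2.000000, 0.500000); Gamma_ppp = 0.000000, Gamma_ppq = 0.000000, Gamma_pqq = 0.000000, Gamma_qpp = 0.000000, Gamma_qpq = 0.000000, Gamma_qqq = 0.000000; k3 = (-2.000000, 0.500000, 0.000000, 0.000000)
  k4: at (p, q) = (-1.200000, -0.950000), (dp/dtau, dq/dtau) = (-2.000000, 0.500000); Gamma_ppp = 0.000000, Gamma_ppq = 0.000000, Gamma_pqq = 0.000000, Gamma_qpp = 0.000000, Gamma_qpq = 0.000000, Gamma_qqq = 0.000000; k4 = (-2.000000, 0.500000, 0.000000, 0.000000)
  Y <- Y + (h/6)(k1 + 2k2 + 2k3 + k4): p = -1.2000, q = -0.9500, dp/dtau = -2.0000, dq/dtau = 0.5000
step 3:
  k1: at (p, q) = (-1.200000, -0.950000), (dp/dtau, dq/dtau) = (-2.000000, 0.500000); Gamma_ppp = 0.000000, Gamma_ppq = 0.000000, Gamma_pqq = 0.000000, Gamma_qpp = 0.000000, Gamma_qpq = 0.000000, Gamma_qqq = 0.000000; k1 = (-2.000000, 0.500000, 0.000000, 0.000000)
  k2: at (p, q) = (-1.250000, -0.937500), (dp/dtau, dq/dtau) = (-2.000000, 0.500000); Gamma_ppp = 0.000000, Gamma_ppq = 0.000000, Gamma_pqq = 0.000000, Gamma_qpp = 0.000000, Gamma_qpq = 0.000000, Gamma_qqq = 0.000000; k2 = (-2.000000, 0.500000, 0.000000, 0.000000)
  k3: at (p, q) = (-1.250000, -0.937500), (dp/dtau, dq/dtau) = (-2.000000, 0.500000); Gamma_ppp = 0.000000, Gamma_ppq = 0.000000, Gamma_pqq = 0.000000, Gamma_qpp = 0.000000, Gamma_qpq = 0.000000, Gamma_qqq = 0.000000; k3 = (-2.000000, 0.500000, 0.000000, 0.000000)
  k4: at (p, q) = (-1.300000, -0.925000), (dp/dtau, dq/dtau) = (-2.000000, 0.500000); Gamma_ppp = 0.000000, Gamma_ppq = 0.000000, Gamma_pqq = 0.000000, Gamma_qpp = 0.000000, Gamma_qpq = 0.000000, Gamma_qqq = 0.000000; k4 = (-2.000000, 0.500000, 0.000000, 0.000000)
  Y <- Y + (h/6)(k1 + 2k2 + 2k3 + k4): p = -1.3000, q = -0.9250, dp/dtau = -2.0000, dq/dtau = 0.5000

Answer: p = -1.3000, q = -0.9250, dp/dtau = -2.0000, dq/dtau = 0.5000


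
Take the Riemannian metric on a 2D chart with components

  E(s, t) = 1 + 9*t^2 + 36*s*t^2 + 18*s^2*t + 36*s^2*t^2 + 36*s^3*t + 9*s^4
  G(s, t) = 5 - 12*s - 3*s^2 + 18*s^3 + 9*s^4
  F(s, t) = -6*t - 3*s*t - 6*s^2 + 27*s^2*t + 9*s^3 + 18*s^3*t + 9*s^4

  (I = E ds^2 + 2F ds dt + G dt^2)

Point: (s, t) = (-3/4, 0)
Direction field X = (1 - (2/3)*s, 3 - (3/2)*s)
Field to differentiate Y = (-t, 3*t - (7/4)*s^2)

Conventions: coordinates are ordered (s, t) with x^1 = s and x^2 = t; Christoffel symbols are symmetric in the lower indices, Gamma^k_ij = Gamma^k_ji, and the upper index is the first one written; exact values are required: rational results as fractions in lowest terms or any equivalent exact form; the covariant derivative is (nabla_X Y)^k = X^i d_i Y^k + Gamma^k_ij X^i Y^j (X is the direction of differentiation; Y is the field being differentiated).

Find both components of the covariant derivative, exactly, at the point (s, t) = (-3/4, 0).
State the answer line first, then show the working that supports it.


Answer: (nabla_X Y)^s = -160647/42656, (nabla_X Y)^t = 672579/42656

E = 985/256, F = -1107/256, G = 1937/256 at the point
E_s = -243/16, E_t = -81/16, F_s = 9, F_t = 123/32, G_s = 123/16, G_t = 0
EG - F^2 = 1333/128;  g^inv = (128/1333) * [[1937/256, 1107/256], [1107/256, 985/256]]
first-kind symbols [ij,l] = (1/2)(d_i g_jl + d_j g_il - d_l g_ij): [ss,s] = E_s/2 = -243/32, [ss,t] = F_s - E_t/2 = 369/32, [st,s] = E_t/2 = -81/32, [st,t] = G_s/2 = 123/32, [tt,s] = F_t - G_s/2 = 0, [tt,t] = G_t/2 = 0
Gamma^s_ij = (G*[ij,s] - F*[ij,t])/(EG - F^2), Gamma^t_ij = (E*[ij,t] - F*[ij,s])/(EG - F^2)
Gamma_sss = -972/1333, Gamma_sst = -324/1333, Gamma_stt = 0, Gamma_tss = 1476/1333, Gamma_tst = 492/1333, Gamma_ttt = 0
X = (3/2, 33/8), Y = (0, -63/64) at the point


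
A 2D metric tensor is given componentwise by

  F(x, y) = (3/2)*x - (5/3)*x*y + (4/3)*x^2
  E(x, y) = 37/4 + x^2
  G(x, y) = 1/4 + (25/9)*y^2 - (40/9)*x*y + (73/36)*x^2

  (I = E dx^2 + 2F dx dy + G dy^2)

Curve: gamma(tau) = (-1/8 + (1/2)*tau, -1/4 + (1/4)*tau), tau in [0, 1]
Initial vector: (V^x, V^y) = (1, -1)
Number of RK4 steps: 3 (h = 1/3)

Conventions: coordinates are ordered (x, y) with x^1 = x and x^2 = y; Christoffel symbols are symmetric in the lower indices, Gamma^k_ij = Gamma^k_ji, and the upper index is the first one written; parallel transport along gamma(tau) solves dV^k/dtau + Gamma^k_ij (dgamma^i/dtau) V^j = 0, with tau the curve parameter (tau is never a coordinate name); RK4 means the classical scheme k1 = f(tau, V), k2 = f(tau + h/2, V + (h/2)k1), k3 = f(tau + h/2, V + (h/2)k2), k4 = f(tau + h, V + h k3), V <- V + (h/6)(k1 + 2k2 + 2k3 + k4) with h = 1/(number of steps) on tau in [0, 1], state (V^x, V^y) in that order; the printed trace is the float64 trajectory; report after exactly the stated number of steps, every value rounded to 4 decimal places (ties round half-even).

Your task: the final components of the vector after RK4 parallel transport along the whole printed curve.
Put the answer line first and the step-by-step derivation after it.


Answer: V^x = 0.9925, V^y = -3.2271

gamma'(tau) = (1/2, 1/4); f(tau, V)^k = -Gamma^k_ij(gamma(tau)) gamma'^i(tau) V^j; h = 1/3; intermediate values shown to 6 dp
curve data and Christoffel symbols at the stage parameters:
  tau = 0.000000: gamma = (-0.125000, -0.250000), gamma' = (0.500000, 0.250000); Gamma_xxx = 0.106387, Gamma_xxy = 0.022914, Gamma_xyy = -0.041892, Gamma_yxx = 5.077667, Gamma_yxy = 0.970574, Gamma_yyy = -1.345834
  tau = 0.166667: gamma = (-0.041667, -0.208333), gamma' = (0.500000, 0.250000); Gamma_xxx = 0.037318, Gamma_xxy = 0.009119, Gamma_xyy = -0.045175, Gamma_yxx = 5.182948, Gamma_yxy = 1.130101, Gamma_yyy = -1.458952
  tau = 0.333333: gamma = (0.041667, -0.166667), gamma' = (0.500000, 0.250000); Gamma_xxx = -0.038701, Gamma_xxy = -0.010406, Gamma_xyy = -0.044061, Gamma_yxx = 5.232667, Gamma_yxy = 1.260302, Gamma_yyy = -1.527305
  tau = 0.500000: gamma = (0.125000, -0.125000), gamma' = (0.500000, 0.250000); Gamma_xxx = -0.119201, Gamma_xxy = -0.034580, Gamma_xyy = -0.040355, Gamma_yxx = 5.245730, Gamma_yxy = 1.367077, Gamma_yyy = -1.560185
  tau = 0.666667: gamma = (0.208333, -0.083333), gamma' = (0.500000, 0.250000); Gamma_xxx = -0.202605, Gamma_xxy = -0.062564, Gamma_xyy = -0.035469, Gamma_yxx = 5.237160, Gamma_yxy = 1.456103, Gamma_yyy = -1.565803
  tau = 0.833333: gamma = (0.291667, -0.041667), gamma' = (0.500000, 0.250000); Gamma_xxx = -0.288044, Gamma_xxy = -0.093760, Gamma_xyy = -0.030456, Gamma_yxx = 5.218274, Gamma_yxy = 1.532361, Gamma_yyy = -1.550874
  tau = 1.000000: gamma = (0.375000, 0.000000), gamma' = (0.500000, 0.250000); Gamma_xxx = -0.375159, Gamma_xxy = -0.127788, Gamma_xyy = -0.026085, Gamma_yxx = 5.197303, Gamma_yxy = 1.600015, Gamma_yyy = -1.520621
step 0: V^x = 1.0000, V^y = -1.0000
step 1: k1 = (-0.057938, -2.632648), k2 = (-0.030425, -2.558042), k3 = (-0.030438, -2.573711), k4 = (-0.008402, -2.440304); V <- V + (h/6)(k1 + 2k2 + 2k3 + k4): V^x = 0.9896, V^y = -1.8520
step 2: k1 = (-0.008314, -2.440878), k2 = (0.005593, -2.266599), k3 = (0.006547, -2.281996), k4 = (0.011080, -2.078518); V <- V + (h/6)(k1 + 2k2 + 2k3 + k4): V^x = 0.9911, V^y = -2.6085
step 3: k1 = (0.011168, -2.077901), k2 = (0.005256, -1.852744), k3 = (0.007136, -1.863997), k4 = (-0.009345, -1.622910); V <- V + (h/6)(k1 + 2k2 + 2k3 + k4): V^x = 0.9925, V^y = -3.2271


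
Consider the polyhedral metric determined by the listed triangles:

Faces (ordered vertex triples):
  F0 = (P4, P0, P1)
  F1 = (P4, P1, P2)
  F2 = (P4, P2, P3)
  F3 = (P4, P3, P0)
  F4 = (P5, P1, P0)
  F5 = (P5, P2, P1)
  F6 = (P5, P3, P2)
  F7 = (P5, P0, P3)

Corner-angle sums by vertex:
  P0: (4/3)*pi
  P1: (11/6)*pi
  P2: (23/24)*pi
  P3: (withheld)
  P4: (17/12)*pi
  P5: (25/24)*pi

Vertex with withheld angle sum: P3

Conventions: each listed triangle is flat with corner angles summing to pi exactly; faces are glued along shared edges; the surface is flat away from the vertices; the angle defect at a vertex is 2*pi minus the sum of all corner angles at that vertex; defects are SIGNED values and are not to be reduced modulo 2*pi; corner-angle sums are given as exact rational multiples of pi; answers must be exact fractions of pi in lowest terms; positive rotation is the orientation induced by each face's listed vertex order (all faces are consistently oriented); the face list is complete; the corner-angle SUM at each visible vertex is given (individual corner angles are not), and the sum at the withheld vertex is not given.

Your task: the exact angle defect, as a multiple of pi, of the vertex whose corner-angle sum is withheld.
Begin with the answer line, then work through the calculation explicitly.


Answer: defect(P3) = (7/12)*pi

V = 6, E = 12, F = 8; chi = V - E + F = 2
Gauss-Bonnet: total defect = 2*pi*chi = 4*pi; visible defects sum to (41/12)*pi


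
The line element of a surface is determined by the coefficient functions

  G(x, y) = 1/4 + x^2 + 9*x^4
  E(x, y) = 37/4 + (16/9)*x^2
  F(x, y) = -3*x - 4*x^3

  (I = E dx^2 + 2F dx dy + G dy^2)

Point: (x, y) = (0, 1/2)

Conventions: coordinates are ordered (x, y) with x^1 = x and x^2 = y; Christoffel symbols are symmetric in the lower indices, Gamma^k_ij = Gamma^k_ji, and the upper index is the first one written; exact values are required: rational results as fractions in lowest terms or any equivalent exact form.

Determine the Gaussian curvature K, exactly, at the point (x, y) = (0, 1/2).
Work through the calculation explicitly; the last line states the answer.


E = 37/4, F = 0, G = 1/4, EG - F^2 = 37/16 at the point
E_x = 0, E_y = 0, F_x = -3, F_y = 0, G_x = 0, G_y = 0
E_yy = 0, F_xy = 0, G_xx = 2
Compute both Brioschi determinants and normalise by (EG - F^2)^2.
M1 = [[-E_yy/2 + F_xy - G_xx/2, E_x/2, F_x - E_y/2], [F_y - G_x/2, E, F], [G_y/2, F, G]] = [[-1, 0, -3], [0, 37/4, 0], [0, 0, 1/4]]; det M1 = -37/16
M2 = [[0, E_y/2, G_x/2], [E_y/2, E, F], [G_x/2, F, G]] = [[0, 0, 0], [0, 37/4, 0], [0, 0, 1/4]]; det M2 = 0
det M1 - det M2 = -37/16; K = -37/16 / (37/16)^2 = -16/37

Answer: K = -16/37


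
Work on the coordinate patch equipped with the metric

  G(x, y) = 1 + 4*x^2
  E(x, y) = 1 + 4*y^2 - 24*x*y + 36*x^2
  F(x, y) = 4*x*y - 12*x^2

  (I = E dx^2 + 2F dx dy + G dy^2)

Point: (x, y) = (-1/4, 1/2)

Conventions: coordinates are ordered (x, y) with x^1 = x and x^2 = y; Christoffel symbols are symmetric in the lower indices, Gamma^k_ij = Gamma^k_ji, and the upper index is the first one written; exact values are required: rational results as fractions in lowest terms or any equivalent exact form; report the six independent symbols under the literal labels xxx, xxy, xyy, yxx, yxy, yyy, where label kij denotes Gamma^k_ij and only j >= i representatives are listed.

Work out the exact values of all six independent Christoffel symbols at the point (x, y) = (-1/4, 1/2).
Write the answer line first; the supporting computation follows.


Answer: Gamma_xxx = -2, Gamma_xxy = 2/3, Gamma_xyy = 0, Gamma_yxx = 2/5, Gamma_yxy = -2/15, Gamma_yyy = 0

E = 29/4, F = -5/4, G = 5/4 at the point
E_x = -30, E_y = 10, F_x = 8, F_y = -1, G_x = -2, G_y = 0
EG - F^2 = 15/2;  g^inv = (2/15) * [[5/4, 5/4], [5/4, 29/4]]
first-kind symbols [ij,l] = (1/2)(d_i g_jl + d_j g_il - d_l g_ij): [xx,x] = E_x/2 = -15, [xx,y] = F_x - E_y/2 = 3, [xy,x] = E_y/2 = 5, [xy,y] = G_x/2 = -1, [yy,x] = F_y - G_x/2 = 0, [yy,y] = G_y/2 = 0
Gamma^x_ij = (G*[ij,x] - F*[ij,y])/(EG - F^2), Gamma^y_ij = (E*[ij,y] - F*[ij,x])/(EG - F^2)


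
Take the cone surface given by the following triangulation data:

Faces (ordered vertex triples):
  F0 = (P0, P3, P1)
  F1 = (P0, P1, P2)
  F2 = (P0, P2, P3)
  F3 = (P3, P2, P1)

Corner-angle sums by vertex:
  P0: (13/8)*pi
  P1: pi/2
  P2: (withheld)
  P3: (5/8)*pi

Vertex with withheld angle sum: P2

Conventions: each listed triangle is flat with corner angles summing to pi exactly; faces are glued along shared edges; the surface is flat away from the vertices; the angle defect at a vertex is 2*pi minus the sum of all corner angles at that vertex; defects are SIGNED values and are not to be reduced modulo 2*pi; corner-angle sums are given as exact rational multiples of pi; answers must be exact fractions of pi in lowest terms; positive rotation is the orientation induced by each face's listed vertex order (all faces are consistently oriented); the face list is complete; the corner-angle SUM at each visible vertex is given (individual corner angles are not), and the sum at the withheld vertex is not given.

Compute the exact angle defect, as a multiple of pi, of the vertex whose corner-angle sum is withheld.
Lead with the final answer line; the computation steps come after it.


Answer: defect(P2) = (3/4)*pi

V = 4, E = 6, F = 4; chi = V - E + F = 2
Gauss-Bonnet: total defect = 2*pi*chi = 4*pi; visible defects sum to (13/4)*pi


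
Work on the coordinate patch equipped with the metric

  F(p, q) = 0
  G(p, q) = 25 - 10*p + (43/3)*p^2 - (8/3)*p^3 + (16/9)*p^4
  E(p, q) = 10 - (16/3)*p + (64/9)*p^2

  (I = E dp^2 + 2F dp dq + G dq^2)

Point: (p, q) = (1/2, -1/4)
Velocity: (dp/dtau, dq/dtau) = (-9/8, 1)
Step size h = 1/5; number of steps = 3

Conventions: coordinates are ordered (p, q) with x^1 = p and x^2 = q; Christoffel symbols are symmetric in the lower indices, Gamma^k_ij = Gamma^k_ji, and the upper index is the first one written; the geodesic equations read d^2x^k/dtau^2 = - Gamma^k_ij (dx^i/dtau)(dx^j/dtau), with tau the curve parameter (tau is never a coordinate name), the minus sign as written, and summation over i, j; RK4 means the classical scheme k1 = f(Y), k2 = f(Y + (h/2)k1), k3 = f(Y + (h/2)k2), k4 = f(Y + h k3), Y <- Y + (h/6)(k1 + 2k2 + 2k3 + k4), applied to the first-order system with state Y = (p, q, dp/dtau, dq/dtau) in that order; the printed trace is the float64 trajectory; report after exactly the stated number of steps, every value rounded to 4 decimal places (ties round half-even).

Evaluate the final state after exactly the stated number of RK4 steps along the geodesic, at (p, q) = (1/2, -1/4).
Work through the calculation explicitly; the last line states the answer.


f(Y) = (dp/dtau, dq/dtau, -Gamma^p_ij Y'^i Y'^j, -Gamma^q_ij Y'^i Y'^j) with the Gammas evaluated at the stage position; h = 0.200000; intermediate values shown to 6 dp
step 0: p = 0.5000, q = -0.2500, dp/dtau = -1.1250, dq/dtau = 1.0000
step 1:
  k1: at (p, q) = (0.500000, -0.250000), (dp/dtau, dq/dtau) = (-1.125000, 1.000000); Gamma_ppp = 0.097561, Gamma_ppq = 0.000000, Gamma_pqq = -0.176829, Gamma_qpp = 0.000000, Gamma_qpq = 0.068966, Gamma_qqq = 0.000000; k1 = (-1.125000, 1.000000, 0.053354, 0.155172)
  k2: at (p, q) = (0.387500, -0.150000), (dp/dtau, dq/dtau) = (-1.119665, 1.015517); Gamma_ppp = 0.009875, Gamma_ppq = 0.000000, Gamma_pqq = -0.017823, Gamma_qpp = 0.000000, Gamma_qpq = 0.006926, Gamma_qqq = 0.000000; k2 = (-1.119665, 1.015517, 0.006000, 0.015751)
  k3: at (p, q) = (0.388034, -0.148448), (dp/dtau, dq/dtau) = (-1.124400, 1.001575); Gamma_ppp = 0.010297, Gamma_ppq = 0.000000, Gamma_pqq = -0.018583, Gamma_qpp = 0.000000, Gamma_qpq = 0.007222, Gamma_qqq = 0.000000; k3 = (-1.124400, 1.001575, 0.005624, 0.016266)
  k4: at (p, q) = (0.275120, -0.049685), (dp/dtau, dq/dtau) = (-1.123875, 1.003253); Gamma_ppp = -0.078300, Gamma_ppq = 0.000000, Gamma_pqq = 0.141698, Gamma_qpp = 0.000000, Gamma_qpq = -0.055192, Gamma_qqq = 0.000000; k4 = (-1.123875, 1.003253, -0.043721, -0.124462)
  Y <- Y + (h/6)(k1 + 2k2 + 2k3 + k4): p = 0.2754, q = -0.0488, dp/dtau = -1.1239, dq/dtau = 1.0032
step 2:
  k1: at (p, q) = (0.275433, -0.048752), (dp/dtau, dq/dtau) = (-1.123904, 1.003158); Gamma_ppp = -0.078059, Gamma_ppq = 0.000000, Gamma_pqq = 0.141258, Gamma_qpp = 0.000000, Gamma_qpq = -0.055020, Gamma_qqq = 0.000000; k1 = (-1.123904, 1.003158, -0.043551, -0.124065)
  k2: at (p, q) = (0.163043, 0.051564), (dp/dtau, dq/dtau) = (-1.128259, 0.990752); Gamma_ppp = -0.161731, Gamma_ppq = 0.000000, Gamma_pqq = 0.295508, Gamma_qpp = 0.000000, Gamma_qpq = -0.116004, Gamma_qqq = 0.000000; k2 = (-1.128259, 0.990752, -0.084188, -0.259345)
  k3: at (p, q) = (0.162607, 0.050323), (dp/dtau, dq/dtau) = (-1.132323, 0.977224); Gamma_ppp = -0.162041, Gamma_ppq = 0.000000, Gamma_pqq = 0.296088, Gamma_qpp = 0.000000, Gamma_qpq = -0.116237, Gamma_qqq = 0.000000; k3 = (-1.132323, 0.977224, -0.074992, -0.257239)
  k4: at (p, q) = (0.048969, 0.146693), (dp/dtau, dq/dtau) = (-1.138902, 0.951710); Gamma_ppp = -0.237646, Gamma_ppq = 0.000000, Gamma_pqq = 0.441507, Gamma_qpp = 0.000000, Gamma_qpq = -0.175490, Gamma_qqq = 0.000000; k4 = (-1.138902, 0.951710, -0.091646, -0.380429)
  Y <- Y + (h/6)(k1 + 2k2 + 2k3 + k4): p = 0.0493, q = 0.1476, dp/dtau = -1.1390, dq/dtau = 0.9519
step 3:
  k1: at (p, q) = (0.049301, 0.147609), (dp/dtau, dq/dtau) = (-1.139023, 0.951903); Gamma_ppp = -0.237441, Gamma_ppq = 0.000000, Gamma_pqq = 0.441101, Gamma_qpp = 0.000000, Gamma_qpq = -0.175321, Gamma_qqq = 0.000000; k1 = (-1.139023, 0.951903, -0.091640, -0.380180)
  k2: at (p, q) = (-0.064601, 0.242799), (dp/dtau, dq/dtau) = (-1.148187, 0.913885); Gamma_ppp = -0.301329, Gamma_ppq = 0.000000, Gamma_pqq = 0.572921, Gamma_qpp = 0.000000, Gamma_qpq = -0.231209, Gamma_qqq = 0.000000; k2 = (-1.148187, 0.913885, -0.081243, -0.485221)
  k3: at (p, q) = (-0.065518, 0.238997), (dp/dtau, dq/dtau) = (-1.147147, 0.903381); Gamma_ppp = -0.301790, Gamma_ppq = 0.000000, Gamma_pqq = 0.573920, Gamma_qpp = 0.000000, Gamma_qpq = -0.231642, Gamma_qqq = 0.000000; k3 = (-1.147147, 0.903381, -0.071234, -0.480107)
  k4: at (p, q) = (-0.180129, 0.328285), (dp/dtau, dq/dtau) = (-1.153269, 0.855881); Gamma_ppp = -0.352733, Gamma_ppq = 0.000000, Gamma_pqq = 0.690923, Gamma_qpp = 0.000000, Gamma_qpq = -0.283407, Gamma_qqq = 0.000000; k4 = (-1.153269, 0.855881, -0.036978, -0.559479)
  Y <- Y + (h/6)(k1 + 2k2 + 2k3 + k4): p = -0.1801, q = 0.3290, dp/dtau = -1.1535, dq/dtau = 0.8562

Answer: p = -0.1801, q = 0.3290, dp/dtau = -1.1535, dq/dtau = 0.8562


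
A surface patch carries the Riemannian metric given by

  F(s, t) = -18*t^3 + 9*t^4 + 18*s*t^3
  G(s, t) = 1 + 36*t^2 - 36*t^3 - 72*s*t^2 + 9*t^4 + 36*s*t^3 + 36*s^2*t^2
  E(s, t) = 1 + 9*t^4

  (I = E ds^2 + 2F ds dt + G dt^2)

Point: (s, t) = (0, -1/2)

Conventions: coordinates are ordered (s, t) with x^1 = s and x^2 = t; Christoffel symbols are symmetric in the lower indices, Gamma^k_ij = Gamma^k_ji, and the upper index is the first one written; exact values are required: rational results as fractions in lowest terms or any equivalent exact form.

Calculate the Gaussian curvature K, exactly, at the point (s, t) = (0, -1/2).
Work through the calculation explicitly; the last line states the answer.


E = 25/16, F = 45/16, G = 241/16, EG - F^2 = 125/8 at the point
E_s = 0, E_t = -9/2, F_s = -9/4, F_t = -18, G_s = -45/2, G_t = -135/2
E_tt = 27, F_st = 27/2, G_ss = 18
K follows from Brioschi's formula, (det M1 - det M2)/(EG - F^2)^2.
M1 = [[-E_tt/2 + F_st - G_ss/2, E_s/2, F_s - E_t/2], [F_t - G_s/2, E, F], [G_t/2, F, G]] = [[-9, 0, 0], [-27/4, 25/16, 45/16], [-135/4, 45/16, 241/16]]; det M1 = -1125/8
M2 = [[0, E_t/2, G_s/2], [E_t/2, E, F], [G_s/2, F, G]] = [[0, -9/4, -45/4], [-9/4, 25/16, 45/16], [-45/4, 45/16, 241/16]]; det M2 = -1053/8
det M1 - det M2 = -9; K = -9 / (125/8)^2 = -576/15625

Answer: K = -576/15625


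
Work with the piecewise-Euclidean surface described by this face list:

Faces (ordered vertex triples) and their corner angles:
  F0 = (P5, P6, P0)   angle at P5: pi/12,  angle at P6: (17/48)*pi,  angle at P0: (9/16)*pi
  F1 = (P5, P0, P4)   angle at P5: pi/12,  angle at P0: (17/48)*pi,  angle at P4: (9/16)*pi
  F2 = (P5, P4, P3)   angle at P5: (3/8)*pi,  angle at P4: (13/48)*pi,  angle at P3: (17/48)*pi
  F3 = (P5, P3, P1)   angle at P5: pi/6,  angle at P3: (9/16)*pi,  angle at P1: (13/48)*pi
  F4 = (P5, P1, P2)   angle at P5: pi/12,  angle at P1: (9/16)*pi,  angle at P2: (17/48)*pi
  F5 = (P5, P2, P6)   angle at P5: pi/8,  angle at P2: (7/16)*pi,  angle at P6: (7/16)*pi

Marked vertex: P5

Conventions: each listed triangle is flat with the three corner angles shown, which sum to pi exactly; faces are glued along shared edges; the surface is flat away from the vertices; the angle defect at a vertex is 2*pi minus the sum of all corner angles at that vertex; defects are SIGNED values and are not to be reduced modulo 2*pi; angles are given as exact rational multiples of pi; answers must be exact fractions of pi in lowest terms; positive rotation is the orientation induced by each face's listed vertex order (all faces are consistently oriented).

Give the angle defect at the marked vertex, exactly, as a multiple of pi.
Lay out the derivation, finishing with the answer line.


Sum of corner angles at P5: (11/12)*pi
defect = 2*pi - (11/12)*pi

Answer: defect(P5) = (13/12)*pi


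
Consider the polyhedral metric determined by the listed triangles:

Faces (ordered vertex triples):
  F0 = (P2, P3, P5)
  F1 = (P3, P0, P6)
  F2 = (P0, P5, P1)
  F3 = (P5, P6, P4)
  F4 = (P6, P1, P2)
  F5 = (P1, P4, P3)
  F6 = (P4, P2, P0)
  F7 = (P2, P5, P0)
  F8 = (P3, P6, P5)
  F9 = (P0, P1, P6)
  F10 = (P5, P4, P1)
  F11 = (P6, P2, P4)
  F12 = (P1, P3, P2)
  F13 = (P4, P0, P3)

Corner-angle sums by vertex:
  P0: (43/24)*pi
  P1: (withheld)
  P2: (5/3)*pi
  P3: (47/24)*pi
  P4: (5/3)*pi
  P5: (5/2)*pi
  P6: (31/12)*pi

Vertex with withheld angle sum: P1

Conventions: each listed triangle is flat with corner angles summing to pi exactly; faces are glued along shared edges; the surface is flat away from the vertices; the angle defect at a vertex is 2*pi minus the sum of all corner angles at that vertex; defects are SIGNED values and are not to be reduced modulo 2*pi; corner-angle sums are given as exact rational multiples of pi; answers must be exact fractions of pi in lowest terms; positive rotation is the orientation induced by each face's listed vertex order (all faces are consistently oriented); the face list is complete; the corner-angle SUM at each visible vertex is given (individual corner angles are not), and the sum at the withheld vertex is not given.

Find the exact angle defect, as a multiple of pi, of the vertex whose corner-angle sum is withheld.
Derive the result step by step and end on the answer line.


V = 7, E = 21, F = 14; chi = V - E + F = 0
Gauss-Bonnet: total defect = 2*pi*chi = 0; visible defects sum to -pi/6

Answer: defect(P1) = pi/6


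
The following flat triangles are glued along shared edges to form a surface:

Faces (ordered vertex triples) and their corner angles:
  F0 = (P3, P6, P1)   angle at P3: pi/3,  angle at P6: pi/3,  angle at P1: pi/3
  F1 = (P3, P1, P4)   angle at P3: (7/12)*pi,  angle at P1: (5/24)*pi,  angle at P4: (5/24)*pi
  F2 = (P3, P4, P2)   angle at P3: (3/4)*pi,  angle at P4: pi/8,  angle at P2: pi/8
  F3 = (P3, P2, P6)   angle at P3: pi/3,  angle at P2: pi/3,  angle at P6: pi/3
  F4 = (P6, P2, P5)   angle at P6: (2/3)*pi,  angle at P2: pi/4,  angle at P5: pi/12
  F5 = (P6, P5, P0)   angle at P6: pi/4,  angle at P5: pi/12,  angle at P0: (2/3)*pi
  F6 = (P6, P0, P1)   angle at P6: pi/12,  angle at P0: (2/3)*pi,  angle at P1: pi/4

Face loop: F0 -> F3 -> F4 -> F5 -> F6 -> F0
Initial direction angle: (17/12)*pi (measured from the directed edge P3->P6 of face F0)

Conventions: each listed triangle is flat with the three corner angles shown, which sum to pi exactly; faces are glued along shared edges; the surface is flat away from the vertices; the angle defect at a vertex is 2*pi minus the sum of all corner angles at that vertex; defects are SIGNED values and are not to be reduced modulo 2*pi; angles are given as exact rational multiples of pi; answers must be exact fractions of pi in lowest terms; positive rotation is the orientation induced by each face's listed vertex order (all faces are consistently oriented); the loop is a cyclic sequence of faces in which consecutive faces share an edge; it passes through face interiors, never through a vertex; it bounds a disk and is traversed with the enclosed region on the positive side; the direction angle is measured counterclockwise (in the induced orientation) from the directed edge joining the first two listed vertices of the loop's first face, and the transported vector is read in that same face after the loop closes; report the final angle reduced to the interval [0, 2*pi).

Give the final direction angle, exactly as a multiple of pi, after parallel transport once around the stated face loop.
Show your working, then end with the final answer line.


enclosed vertex P6: corner angles sum to (5/3)*pi, defect = 2*pi - (5/3)*pi = pi/3
summing the enclosed defects onto the initial angle, mod 2*pi in the induced orientation:
final angle = (17/12)*pi + pi/3 = (7/4)*pi (mod 2*pi)

Answer: final direction angle = (7/4)*pi


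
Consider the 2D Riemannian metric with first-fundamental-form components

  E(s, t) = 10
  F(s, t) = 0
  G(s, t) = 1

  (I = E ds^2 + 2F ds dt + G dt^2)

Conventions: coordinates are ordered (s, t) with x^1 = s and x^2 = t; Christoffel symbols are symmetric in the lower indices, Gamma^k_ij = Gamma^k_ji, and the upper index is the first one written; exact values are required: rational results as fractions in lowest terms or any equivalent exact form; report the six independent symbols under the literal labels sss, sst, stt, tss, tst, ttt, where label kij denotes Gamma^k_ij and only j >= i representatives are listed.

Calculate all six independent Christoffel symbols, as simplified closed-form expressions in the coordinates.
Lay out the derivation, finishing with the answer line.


E = 10; F = 0; G = 1
Gamma^k_ij = (1/2) g^{kl} (d_i g_jl + d_j g_il - d_l g_ij), with g^inv = (1/(EG-F^2)) [[G, -F], [-F, E]]
first partials: E_s = 0, E_t = 0, F_s = 0, F_t = 0, G_s = 0, G_t = 0
D = EG - F^2 = 10
expanded: Gamma^s_ss = (G E_s - 2F F_s + F E_t)/(2D), Gamma^s_st = (G E_t - F G_s)/(2D), Gamma^s_tt = (2G F_t - G G_s - F G_t)/(2D), Gamma^t_ss = (2E F_s - E E_t - F E_s)/(2D), Gamma^t_st = (E G_s - F E_t)/(2D), Gamma^t_tt = (E G_t - 2F F_t + F G_s)/(2D); substitute and cancel common factors

Answer: Gamma_sss = 0, Gamma_sst = 0, Gamma_stt = 0, Gamma_tss = 0, Gamma_tst = 0, Gamma_ttt = 0


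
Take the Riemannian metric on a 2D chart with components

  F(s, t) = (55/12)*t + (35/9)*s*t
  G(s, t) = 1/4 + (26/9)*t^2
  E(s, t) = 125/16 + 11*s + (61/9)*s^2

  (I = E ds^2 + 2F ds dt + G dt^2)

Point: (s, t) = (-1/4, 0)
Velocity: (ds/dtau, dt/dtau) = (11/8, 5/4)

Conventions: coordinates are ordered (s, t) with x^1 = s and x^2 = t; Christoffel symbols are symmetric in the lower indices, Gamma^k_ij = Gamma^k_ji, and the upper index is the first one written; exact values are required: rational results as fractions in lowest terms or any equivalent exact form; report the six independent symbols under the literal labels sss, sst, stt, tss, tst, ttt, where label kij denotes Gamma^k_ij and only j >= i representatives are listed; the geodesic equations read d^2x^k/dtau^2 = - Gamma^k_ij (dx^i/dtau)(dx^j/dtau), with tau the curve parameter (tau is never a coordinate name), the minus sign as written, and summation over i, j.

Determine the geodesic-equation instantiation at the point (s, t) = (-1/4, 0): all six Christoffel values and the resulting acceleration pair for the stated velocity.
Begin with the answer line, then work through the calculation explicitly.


Answer: Gamma_sss = 274/395, Gamma_sst = 0, Gamma_stt = 52/79, Gamma_tss = 0, Gamma_tst = 0, Gamma_ttt = 0; accelerations (d^2s/dtau^2, d^2t/dtau^2) = (-29577/12640, 0)

E = 395/72, F = 0, G = 1/4 at the point
E_s = 137/18, E_t = 0, F_s = 0, F_t = 65/18, G_s = 0, G_t = 0
EG - F^2 = 395/288;  g^inv = (288/395) * [[1/4, 0], [0, 395/72]]
first-kind symbols [ij,l] = (1/2)(d_i g_jl + d_j g_il - d_l g_ij): [ss,s] = E_s/2 = 137/36, [ss,t] = F_s - E_t/2 = 0, [st,s] = E_t/2 = 0, [st,t] = G_s/2 = 0, [tt,s] = F_t - G_s/2 = 65/18, [tt,t] = G_t/2 = 0
Gamma^s_ij = (G*[ij,s] - F*[ij,t])/(EG - F^2), Gamma^t_ij = (E*[ij,t] - F*[ij,s])/(EG - F^2)
Gamma_sss = 274/395, Gamma_sst = 0, Gamma_stt = 52/79, Gamma_tss = 0, Gamma_tst = 0, Gamma_ttt = 0
d^2s/dtau^2 = -(Gamma_sss*(11/8)^2 + 2*Gamma_sst*(11/8)*(5/4) + Gamma_stt*(5/4)^2) = -29577/12640
d^2t/dtau^2 = -(Gamma_tss*(11/8)^2 + 2*Gamma_tst*(11/8)*(5/4) + Gamma_ttt*(5/4)^2) = 0


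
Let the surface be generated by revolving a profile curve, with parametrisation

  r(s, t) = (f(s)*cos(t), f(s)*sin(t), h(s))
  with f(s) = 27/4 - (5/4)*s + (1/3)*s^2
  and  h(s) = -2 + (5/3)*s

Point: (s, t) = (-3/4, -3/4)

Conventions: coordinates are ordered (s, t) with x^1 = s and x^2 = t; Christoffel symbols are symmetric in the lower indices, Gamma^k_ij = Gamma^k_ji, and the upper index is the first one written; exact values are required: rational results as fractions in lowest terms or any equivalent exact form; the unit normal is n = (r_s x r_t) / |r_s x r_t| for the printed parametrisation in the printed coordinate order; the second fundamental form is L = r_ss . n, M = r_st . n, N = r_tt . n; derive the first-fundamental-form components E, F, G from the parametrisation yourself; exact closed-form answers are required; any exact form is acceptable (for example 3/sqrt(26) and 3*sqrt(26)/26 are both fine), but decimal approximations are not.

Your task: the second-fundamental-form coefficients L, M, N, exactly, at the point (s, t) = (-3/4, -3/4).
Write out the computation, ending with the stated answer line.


f = 63/8, f' = -7/4, f'' = 2/3, h' = 5/3, h'' = 0
E = 841/144, F = 0, G = 3969/64; answer radicand W^2 = 841/144
unnormalised second-form numerators: l = -10/9, m = 0, n = 105/8; L = l/sqrt(841/144), and similarly M = m/sqrt(W^2), N = n/sqrt(W^2)

Answer: L = -40/87, M = 0, N = 315/58


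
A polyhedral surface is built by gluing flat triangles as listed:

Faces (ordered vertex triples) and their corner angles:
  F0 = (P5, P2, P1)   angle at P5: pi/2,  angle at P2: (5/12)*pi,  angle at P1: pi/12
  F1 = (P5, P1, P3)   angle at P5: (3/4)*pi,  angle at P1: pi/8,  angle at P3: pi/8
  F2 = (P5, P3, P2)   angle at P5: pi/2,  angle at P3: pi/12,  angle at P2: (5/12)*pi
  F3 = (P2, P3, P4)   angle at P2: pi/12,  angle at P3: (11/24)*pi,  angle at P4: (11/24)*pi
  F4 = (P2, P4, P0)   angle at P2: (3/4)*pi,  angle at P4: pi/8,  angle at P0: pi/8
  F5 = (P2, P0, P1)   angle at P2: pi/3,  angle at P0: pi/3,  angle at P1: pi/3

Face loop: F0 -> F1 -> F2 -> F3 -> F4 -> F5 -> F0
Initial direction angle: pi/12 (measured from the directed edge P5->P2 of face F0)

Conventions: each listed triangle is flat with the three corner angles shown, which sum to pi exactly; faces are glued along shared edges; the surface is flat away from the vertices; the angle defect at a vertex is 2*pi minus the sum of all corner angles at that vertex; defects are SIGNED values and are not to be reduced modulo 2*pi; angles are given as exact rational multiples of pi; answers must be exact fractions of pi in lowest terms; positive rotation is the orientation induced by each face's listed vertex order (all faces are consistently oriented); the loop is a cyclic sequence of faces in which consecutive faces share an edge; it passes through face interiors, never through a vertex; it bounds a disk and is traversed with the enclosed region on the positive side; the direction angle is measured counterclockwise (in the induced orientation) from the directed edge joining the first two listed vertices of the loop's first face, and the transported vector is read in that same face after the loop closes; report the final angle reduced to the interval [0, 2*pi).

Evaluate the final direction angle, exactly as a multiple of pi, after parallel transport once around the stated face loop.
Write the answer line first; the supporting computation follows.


Answer: final direction angle = pi/3

enclosed vertex P2: corner angles sum to 2*pi, defect = 2*pi - 2*pi = 0
enclosed vertex P5: corner angles sum to (7/4)*pi, defect = 2*pi - (7/4)*pi = pi/4
the rotation equals the total enclosed defect, so the final angle is initial + defects (mod 2*pi)
final angle = pi/12 + pi/4 = pi/3 (mod 2*pi)
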